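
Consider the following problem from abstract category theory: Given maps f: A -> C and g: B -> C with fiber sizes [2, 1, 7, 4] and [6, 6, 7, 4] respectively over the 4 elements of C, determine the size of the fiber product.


The pullback A x_C B consists of pairs (a, b) with f(a) = g(b).
For each element c in C, the fiber product has |f^-1(c)| * |g^-1(c)| elements.
Summing over C: 2 * 6 + 1 * 6 + 7 * 7 + 4 * 4
= 12 + 6 + 49 + 16 = 83

83


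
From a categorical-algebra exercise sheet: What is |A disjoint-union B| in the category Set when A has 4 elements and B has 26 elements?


In Set, the coproduct A + B is the disjoint union.
|A + B| = |A| + |B| = 4 + 26 = 30

30


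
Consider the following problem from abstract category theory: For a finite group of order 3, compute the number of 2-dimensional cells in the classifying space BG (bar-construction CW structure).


In the bar-construction CW model of BG, the n-cells are indexed by
n-tuples [g_1|...|g_n] of non-identity elements of G (degenerate
simplices with some g_i = e do not contribute cells), so there are
(|G| - 1)^n n-cells.
For dim = 2 with |G| = 3:
cells = (3 - 1)^2 = 2^2 = 4

4


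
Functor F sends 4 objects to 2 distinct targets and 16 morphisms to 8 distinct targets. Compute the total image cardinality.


The image of F consists of distinct objects and distinct morphisms.
|Im(F)| on objects = 2
|Im(F)| on morphisms = 8
Total image cardinality = 2 + 8 = 10

10


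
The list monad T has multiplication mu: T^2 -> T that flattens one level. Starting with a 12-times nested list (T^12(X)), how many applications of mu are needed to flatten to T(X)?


Each application of mu: T^2 -> T removes one layer of nesting.
Starting at depth 12 (i.e., T^12(X)), we need to reach T(X).
Number of mu applications = 12 - 1 = 11

11


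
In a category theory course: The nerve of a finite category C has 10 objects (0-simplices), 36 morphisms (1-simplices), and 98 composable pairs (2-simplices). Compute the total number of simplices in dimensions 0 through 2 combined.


The 2-skeleton of the nerve N(C) consists of simplices in dimensions 0, 1, 2:
  |N(C)_0| = 10 (objects)
  |N(C)_1| = 36 (morphisms)
  |N(C)_2| = 98 (composable pairs)
Total = 10 + 36 + 98 = 144

144


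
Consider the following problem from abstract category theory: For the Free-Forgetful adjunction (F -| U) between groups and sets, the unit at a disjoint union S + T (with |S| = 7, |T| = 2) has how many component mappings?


The unit eta_X: X -> U(F(X)) of the Free-Forgetful adjunction
maps each element of X to a generator of F(X). For X = S + T (disjoint
union in Set), |S + T| = |S| + |T|.
Total mappings = 7 + 2 = 9.

9


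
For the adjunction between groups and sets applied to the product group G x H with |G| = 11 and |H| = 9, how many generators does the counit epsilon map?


The counit epsilon_K: F(U(K)) -> K of the Free-Forgetful adjunction
maps |K| generators of F(U(K)) into K. For K = G x H (the product group),
|G x H| = |G| * |H|.
Total generators mapped = 11 * 9 = 99.

99


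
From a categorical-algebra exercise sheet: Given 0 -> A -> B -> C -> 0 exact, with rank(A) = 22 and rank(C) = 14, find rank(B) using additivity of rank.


For a short exact sequence 0 -> A -> B -> C -> 0,
rank is additive: rank(B) = rank(A) + rank(C).
rank(B) = 22 + 14 = 36

36


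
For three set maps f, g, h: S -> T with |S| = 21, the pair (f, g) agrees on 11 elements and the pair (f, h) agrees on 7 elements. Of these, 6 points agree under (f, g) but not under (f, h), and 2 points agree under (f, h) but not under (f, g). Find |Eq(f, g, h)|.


Eq(f, g, h) is the triple-agreement set: points in S where all three
maps take the same value. Using inclusion-exclusion on the pairwise data:
Pair (f, g) agrees on 11 points; pair (f, h) on 7 points.
Points agreeing under (f, g) but not (f, h) = 6; under (f, h) but not (f, g) = 2.
Triple-agreement = agreement-in-(f, g) minus points that agree under (f, g) but not (f, h):
|Eq(f, g, h)| = 11 - 6 = 5
(cross-check via (f, h): 7 - 2 = 5.)

5


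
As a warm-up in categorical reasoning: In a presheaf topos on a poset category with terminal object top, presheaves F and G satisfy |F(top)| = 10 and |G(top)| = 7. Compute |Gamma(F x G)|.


Global sections of a presheaf on a poset with terminal top satisfy
Gamma(H) ~ H(top). Presheaves admit pointwise products, so
(F x G)(top) = F(top) x G(top) (Cartesian product).
|Gamma(F x G)| = |F(top)| * |G(top)| = 10 * 7 = 70.

70


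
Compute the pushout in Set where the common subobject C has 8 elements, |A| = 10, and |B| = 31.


The pushout A +_C B identifies the images of C in A and B.
|A +_C B| = |A| + |B| - |C| (for injections).
= 10 + 31 - 8 = 33

33


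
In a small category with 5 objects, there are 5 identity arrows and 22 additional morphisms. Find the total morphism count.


Each object has an identity morphism, giving 5 identities.
Adding the 22 non-identity morphisms:
Total = 5 + 22 = 27

27


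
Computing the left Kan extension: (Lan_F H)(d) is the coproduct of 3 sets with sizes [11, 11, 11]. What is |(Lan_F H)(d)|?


Pointwise, the left Kan extension (Lan_F H)(d) is the colimit, indexed
by the comma category (F downarrow d), of H composed with the
projection (F downarrow d) -> C. Here that colimit is given
as a coproduct (disjoint union) of sets, so its cardinality is the
sum of the sizes of the summands.
Coproduct of sets with sizes: 11 + 11 + 11
= 33

33


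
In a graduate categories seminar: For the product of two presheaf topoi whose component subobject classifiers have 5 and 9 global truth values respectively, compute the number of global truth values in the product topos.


In a product of presheaf topoi E_1 x E_2, the subobject classifier
is Omega = Omega_1 x Omega_2 (componentwise), so
|Omega(top)| = |Omega_1(top_1)| * |Omega_2(top_2)|.
= 5 * 9 = 45.

45


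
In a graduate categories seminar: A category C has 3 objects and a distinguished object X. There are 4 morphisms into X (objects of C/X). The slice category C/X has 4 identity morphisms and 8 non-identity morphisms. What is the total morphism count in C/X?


In the slice category C/X, objects are morphisms to X.
Identity morphisms: 4 (one per object of C/X).
Non-identity morphisms: 8.
Total = 4 + 8 = 12

12


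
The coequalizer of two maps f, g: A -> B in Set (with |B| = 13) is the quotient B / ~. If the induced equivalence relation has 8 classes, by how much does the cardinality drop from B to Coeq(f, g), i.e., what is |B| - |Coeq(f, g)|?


The coequalizer Coeq(f, g) = B / ~ has one element per equivalence class.
|B| = 13, |Coeq(f, g)| = 8.
|B| - |Coeq(f, g)| = 13 - 8 = 5.

5


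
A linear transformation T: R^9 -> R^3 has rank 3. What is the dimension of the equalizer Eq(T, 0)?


The equalizer of f and the zero map is ker(f).
By the rank-nullity theorem: dim(ker(f)) = dim(domain) - rank(f).
dim(ker(f)) = 9 - 3 = 6

6


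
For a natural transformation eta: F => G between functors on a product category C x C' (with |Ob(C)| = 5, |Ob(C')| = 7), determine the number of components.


A natural transformation eta: F => G assigns one component morphism per
object of the domain category.
The domain is the product category C x C', so
|Ob(C x C')| = |Ob(C)| * |Ob(C')| = 5 * 7 = 35.
Therefore eta has 35 component morphisms.

35


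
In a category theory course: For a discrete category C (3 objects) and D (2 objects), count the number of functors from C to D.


A functor from a discrete category C to D is determined by
where each object maps. Each of the 3 objects of C can map
to any of the 2 objects of D independently.
Number of functors = 2^3 = 8

8


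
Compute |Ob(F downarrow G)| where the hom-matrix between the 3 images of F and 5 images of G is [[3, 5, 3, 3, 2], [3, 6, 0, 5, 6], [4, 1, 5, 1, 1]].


Objects of (F downarrow G) are triples (a, b, h: F(a)->G(b)).
The count equals the sum of all entries in the hom-matrix.
sum(row 0) = 16
sum(row 1) = 20
sum(row 2) = 12
Grand total = 48

48


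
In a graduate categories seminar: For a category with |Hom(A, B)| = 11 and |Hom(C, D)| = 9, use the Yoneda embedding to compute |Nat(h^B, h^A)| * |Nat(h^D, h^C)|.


By the Yoneda lemma, Nat(h^B, h^A) is isomorphic to Hom(A, B),
so |Nat(h^B, h^A)| = |Hom(A, B)| and |Nat(h^D, h^C)| = |Hom(C, D)|.
|Hom(A, B)| = 11, |Hom(C, D)| = 9.
|Nat(h^B, h^A) x Nat(h^D, h^C)| = 11 * 9 = 99

99


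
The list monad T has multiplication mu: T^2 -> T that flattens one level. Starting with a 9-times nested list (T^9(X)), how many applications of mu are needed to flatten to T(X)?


Each application of mu: T^2 -> T removes one layer of nesting.
Starting at depth 9 (i.e., T^9(X)), we need to reach T(X).
Number of mu applications = 9 - 1 = 8

8


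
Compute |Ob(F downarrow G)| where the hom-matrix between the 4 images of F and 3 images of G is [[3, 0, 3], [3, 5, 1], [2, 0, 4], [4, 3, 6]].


Objects of (F downarrow G) are triples (a, b, h: F(a)->G(b)).
The count equals the sum of all entries in the hom-matrix.
sum(row 0) = 6
sum(row 1) = 9
sum(row 2) = 6
sum(row 3) = 13
Grand total = 34

34


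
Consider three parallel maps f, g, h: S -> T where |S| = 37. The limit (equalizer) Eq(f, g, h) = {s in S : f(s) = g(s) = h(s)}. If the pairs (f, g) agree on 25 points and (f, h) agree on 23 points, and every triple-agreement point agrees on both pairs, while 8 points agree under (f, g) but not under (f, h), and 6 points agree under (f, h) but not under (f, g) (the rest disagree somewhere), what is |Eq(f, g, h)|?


Eq(f, g, h) is the triple-agreement set: points in S where all three
maps take the same value. Using inclusion-exclusion on the pairwise data:
Pair (f, g) agrees on 25 points; pair (f, h) on 23 points.
Points agreeing under (f, g) but not (f, h) = 8; under (f, h) but not (f, g) = 6.
Triple-agreement = agreement-in-(f, g) minus points that agree under (f, g) but not (f, h):
|Eq(f, g, h)| = 25 - 8 = 17
(cross-check via (f, h): 23 - 6 = 17.)

17


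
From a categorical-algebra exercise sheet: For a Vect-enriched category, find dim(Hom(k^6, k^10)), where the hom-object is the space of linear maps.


In Vect-enriched categories, Hom(k^n, k^m) is the space of m x n matrices.
dim(Hom(k^6, k^10)) = 10 * 6 = 60

60


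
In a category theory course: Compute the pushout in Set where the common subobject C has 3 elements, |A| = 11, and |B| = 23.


The pushout A +_C B identifies the images of C in A and B.
|A +_C B| = |A| + |B| - |C| (for injections).
= 11 + 23 - 3 = 31

31


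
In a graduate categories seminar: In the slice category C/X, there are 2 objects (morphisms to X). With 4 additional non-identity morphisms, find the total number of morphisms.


In the slice category C/X, objects are morphisms to X.
Identity morphisms: 2 (one per object of C/X).
Non-identity morphisms: 4.
Total = 2 + 4 = 6

6


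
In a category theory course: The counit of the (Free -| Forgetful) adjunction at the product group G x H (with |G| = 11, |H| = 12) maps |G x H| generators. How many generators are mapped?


The counit epsilon_K: F(U(K)) -> K of the Free-Forgetful adjunction
maps |K| generators of F(U(K)) into K. For K = G x H (the product group),
|G x H| = |G| * |H|.
Total generators mapped = 11 * 12 = 132.

132


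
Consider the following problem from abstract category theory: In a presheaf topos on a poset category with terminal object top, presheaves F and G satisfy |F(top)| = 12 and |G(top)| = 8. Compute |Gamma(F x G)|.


Global sections of a presheaf on a poset with terminal top satisfy
Gamma(H) ~ H(top). Presheaves admit pointwise products, so
(F x G)(top) = F(top) x G(top) (Cartesian product).
|Gamma(F x G)| = |F(top)| * |G(top)| = 12 * 8 = 96.

96


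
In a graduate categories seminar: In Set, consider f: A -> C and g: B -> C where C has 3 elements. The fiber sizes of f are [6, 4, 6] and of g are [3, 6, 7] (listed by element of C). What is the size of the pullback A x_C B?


The pullback A x_C B consists of pairs (a, b) with f(a) = g(b).
For each element c in C, the fiber product has |f^-1(c)| * |g^-1(c)| elements.
Summing over C: 6 * 3 + 4 * 6 + 6 * 7
= 18 + 24 + 42 = 84

84


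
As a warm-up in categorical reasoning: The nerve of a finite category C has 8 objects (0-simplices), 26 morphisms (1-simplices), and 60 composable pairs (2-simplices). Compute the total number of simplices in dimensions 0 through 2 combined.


The 2-skeleton of the nerve N(C) consists of simplices in dimensions 0, 1, 2:
  |N(C)_0| = 8 (objects)
  |N(C)_1| = 26 (morphisms)
  |N(C)_2| = 60 (composable pairs)
Total = 8 + 26 + 60 = 94

94


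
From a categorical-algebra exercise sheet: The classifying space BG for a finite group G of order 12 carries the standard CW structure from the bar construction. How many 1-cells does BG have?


In the bar-construction CW model of BG, the n-cells are indexed by
n-tuples [g_1|...|g_n] of non-identity elements of G (degenerate
simplices with some g_i = e do not contribute cells), so there are
(|G| - 1)^n n-cells.
For dim = 1 with |G| = 12:
cells = (12 - 1)^1 = 11^1 = 11

11


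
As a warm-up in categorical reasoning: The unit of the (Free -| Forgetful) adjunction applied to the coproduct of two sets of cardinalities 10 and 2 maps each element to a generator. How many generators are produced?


The unit eta_X: X -> U(F(X)) of the Free-Forgetful adjunction
maps each element of X to a generator of F(X). For X = S + T (disjoint
union in Set), |S + T| = |S| + |T|.
Total mappings = 10 + 2 = 12.

12


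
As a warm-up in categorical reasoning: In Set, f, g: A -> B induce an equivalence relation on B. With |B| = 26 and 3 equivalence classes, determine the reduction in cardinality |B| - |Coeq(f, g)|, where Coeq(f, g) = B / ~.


The coequalizer Coeq(f, g) = B / ~ has one element per equivalence class.
|B| = 26, |Coeq(f, g)| = 3.
|B| - |Coeq(f, g)| = 26 - 3 = 23.

23


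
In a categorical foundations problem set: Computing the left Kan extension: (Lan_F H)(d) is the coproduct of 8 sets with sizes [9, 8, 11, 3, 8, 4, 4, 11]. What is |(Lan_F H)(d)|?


Pointwise, the left Kan extension (Lan_F H)(d) is the colimit, indexed
by the comma category (F downarrow d), of H composed with the
projection (F downarrow d) -> C. Here that colimit is given
as a coproduct (disjoint union) of sets, so its cardinality is the
sum of the sizes of the summands.
Coproduct of sets with sizes: 9 + 8 + 11 + 3 + 8 + 4 + 4 + 11
= 58

58


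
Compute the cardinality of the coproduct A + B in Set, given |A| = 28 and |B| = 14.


In Set, the coproduct A + B is the disjoint union.
|A + B| = |A| + |B| = 28 + 14 = 42

42


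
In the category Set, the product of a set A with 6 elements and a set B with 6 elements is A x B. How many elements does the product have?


In Set, the product A x B is the Cartesian product.
By the universal property, |A x B| = |A| * |B|.
|A x B| = 6 * 6 = 36

36


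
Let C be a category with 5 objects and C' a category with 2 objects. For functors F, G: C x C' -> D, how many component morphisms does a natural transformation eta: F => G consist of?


A natural transformation eta: F => G assigns one component morphism per
object of the domain category.
The domain is the product category C x C', so
|Ob(C x C')| = |Ob(C)| * |Ob(C')| = 5 * 2 = 10.
Therefore eta has 10 component morphisms.

10


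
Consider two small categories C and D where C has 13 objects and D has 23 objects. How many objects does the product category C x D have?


The product category C x D has objects that are pairs (c, d).
Number of pairs = |Ob(C)| * |Ob(D)| = 13 * 23 = 299

299


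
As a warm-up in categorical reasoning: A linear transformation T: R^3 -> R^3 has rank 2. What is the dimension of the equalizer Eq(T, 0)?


The equalizer of f and the zero map is ker(f).
By the rank-nullity theorem: dim(ker(f)) = dim(domain) - rank(f).
dim(ker(f)) = 3 - 2 = 1

1


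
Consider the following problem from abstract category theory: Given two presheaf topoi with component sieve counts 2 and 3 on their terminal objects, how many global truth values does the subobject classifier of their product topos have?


In a product of presheaf topoi E_1 x E_2, the subobject classifier
is Omega = Omega_1 x Omega_2 (componentwise), so
|Omega(top)| = |Omega_1(top_1)| * |Omega_2(top_2)|.
= 2 * 3 = 6.

6


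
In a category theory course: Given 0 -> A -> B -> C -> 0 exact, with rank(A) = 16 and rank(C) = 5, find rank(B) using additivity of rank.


For a short exact sequence 0 -> A -> B -> C -> 0,
rank is additive: rank(B) = rank(A) + rank(C).
rank(B) = 16 + 5 = 21

21


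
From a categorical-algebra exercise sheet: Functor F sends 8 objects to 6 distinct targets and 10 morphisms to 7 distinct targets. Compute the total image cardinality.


The image of F consists of distinct objects and distinct morphisms.
|Im(F)| on objects = 6
|Im(F)| on morphisms = 7
Total image cardinality = 6 + 7 = 13

13


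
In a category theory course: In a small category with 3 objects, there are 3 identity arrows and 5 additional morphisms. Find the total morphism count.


Each object has an identity morphism, giving 3 identities.
Adding the 5 non-identity morphisms:
Total = 3 + 5 = 8

8


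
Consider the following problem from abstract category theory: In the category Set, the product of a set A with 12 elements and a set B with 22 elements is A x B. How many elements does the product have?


In Set, the product A x B is the Cartesian product.
By the universal property, |A x B| = |A| * |B|.
|A x B| = 12 * 22 = 264

264


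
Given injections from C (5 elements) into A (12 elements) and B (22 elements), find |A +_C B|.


The pushout A +_C B identifies the images of C in A and B.
|A +_C B| = |A| + |B| - |C| (for injections).
= 12 + 22 - 5 = 29

29


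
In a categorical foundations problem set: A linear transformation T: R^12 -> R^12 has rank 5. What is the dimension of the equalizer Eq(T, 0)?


The equalizer of f and the zero map is ker(f).
By the rank-nullity theorem: dim(ker(f)) = dim(domain) - rank(f).
dim(ker(f)) = 12 - 5 = 7

7


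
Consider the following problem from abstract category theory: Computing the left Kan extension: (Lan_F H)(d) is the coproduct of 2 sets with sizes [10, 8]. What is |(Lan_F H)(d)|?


Pointwise, the left Kan extension (Lan_F H)(d) is the colimit, indexed
by the comma category (F downarrow d), of H composed with the
projection (F downarrow d) -> C. Here that colimit is given
as a coproduct (disjoint union) of sets, so its cardinality is the
sum of the sizes of the summands.
Coproduct of sets with sizes: 10 + 8
= 18

18


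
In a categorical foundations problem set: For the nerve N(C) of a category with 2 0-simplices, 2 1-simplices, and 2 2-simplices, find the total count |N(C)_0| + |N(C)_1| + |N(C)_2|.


The 2-skeleton of the nerve N(C) consists of simplices in dimensions 0, 1, 2:
  |N(C)_0| = 2 (objects)
  |N(C)_1| = 2 (morphisms)
  |N(C)_2| = 2 (composable pairs)
Total = 2 + 2 + 2 = 6

6


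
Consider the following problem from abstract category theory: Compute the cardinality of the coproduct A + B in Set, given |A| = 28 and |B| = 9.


In Set, the coproduct A + B is the disjoint union.
|A + B| = |A| + |B| = 28 + 9 = 37

37


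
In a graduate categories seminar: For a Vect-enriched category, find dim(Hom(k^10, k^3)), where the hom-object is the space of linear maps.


In Vect-enriched categories, Hom(k^n, k^m) is the space of m x n matrices.
dim(Hom(k^10, k^3)) = 3 * 10 = 30

30


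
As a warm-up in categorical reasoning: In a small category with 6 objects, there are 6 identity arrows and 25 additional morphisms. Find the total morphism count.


Each object has an identity morphism, giving 6 identities.
Adding the 25 non-identity morphisms:
Total = 6 + 25 = 31

31


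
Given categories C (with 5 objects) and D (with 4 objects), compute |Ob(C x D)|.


The product category C x D has objects that are pairs (c, d).
Number of pairs = |Ob(C)| * |Ob(D)| = 5 * 4 = 20

20


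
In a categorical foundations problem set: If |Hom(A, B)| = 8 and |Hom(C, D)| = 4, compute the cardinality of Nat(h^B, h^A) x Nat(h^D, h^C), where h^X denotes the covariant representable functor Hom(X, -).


By the Yoneda lemma, Nat(h^B, h^A) is isomorphic to Hom(A, B),
so |Nat(h^B, h^A)| = |Hom(A, B)| and |Nat(h^D, h^C)| = |Hom(C, D)|.
|Hom(A, B)| = 8, |Hom(C, D)| = 4.
|Nat(h^B, h^A) x Nat(h^D, h^C)| = 8 * 4 = 32

32


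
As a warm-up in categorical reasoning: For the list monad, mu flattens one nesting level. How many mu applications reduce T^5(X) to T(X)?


Each application of mu: T^2 -> T removes one layer of nesting.
Starting at depth 5 (i.e., T^5(X)), we need to reach T(X).
Number of mu applications = 5 - 1 = 4

4


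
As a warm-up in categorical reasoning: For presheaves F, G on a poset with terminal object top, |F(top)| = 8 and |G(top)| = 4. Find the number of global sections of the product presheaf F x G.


Global sections of a presheaf on a poset with terminal top satisfy
Gamma(H) ~ H(top). Presheaves admit pointwise products, so
(F x G)(top) = F(top) x G(top) (Cartesian product).
|Gamma(F x G)| = |F(top)| * |G(top)| = 8 * 4 = 32.

32


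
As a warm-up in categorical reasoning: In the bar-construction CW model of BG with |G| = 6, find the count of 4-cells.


In the bar-construction CW model of BG, the n-cells are indexed by
n-tuples [g_1|...|g_n] of non-identity elements of G (degenerate
simplices with some g_i = e do not contribute cells), so there are
(|G| - 1)^n n-cells.
For dim = 4 with |G| = 6:
cells = (6 - 1)^4 = 5^4 = 625

625


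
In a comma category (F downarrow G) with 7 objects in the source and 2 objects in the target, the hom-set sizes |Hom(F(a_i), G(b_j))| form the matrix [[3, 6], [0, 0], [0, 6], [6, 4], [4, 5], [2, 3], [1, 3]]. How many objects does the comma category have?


Objects of (F downarrow G) are triples (a, b, h: F(a)->G(b)).
The count equals the sum of all entries in the hom-matrix.
sum(row 0) = 9
sum(row 1) = 0
sum(row 2) = 6
sum(row 3) = 10
sum(row 4) = 9
sum(row 5) = 5
sum(row 6) = 4
Grand total = 43

43


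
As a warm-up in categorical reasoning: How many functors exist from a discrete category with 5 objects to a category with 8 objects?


A functor from a discrete category C to D is determined by
where each object maps. Each of the 5 objects of C can map
to any of the 8 objects of D independently.
Number of functors = 8^5 = 32768

32768


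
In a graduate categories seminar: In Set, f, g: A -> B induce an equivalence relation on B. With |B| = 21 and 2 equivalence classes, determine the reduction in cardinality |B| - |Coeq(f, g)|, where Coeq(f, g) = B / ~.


The coequalizer Coeq(f, g) = B / ~ has one element per equivalence class.
|B| = 21, |Coeq(f, g)| = 2.
|B| - |Coeq(f, g)| = 21 - 2 = 19.

19


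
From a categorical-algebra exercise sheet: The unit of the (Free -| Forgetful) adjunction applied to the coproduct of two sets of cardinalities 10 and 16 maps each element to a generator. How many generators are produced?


The unit eta_X: X -> U(F(X)) of the Free-Forgetful adjunction
maps each element of X to a generator of F(X). For X = S + T (disjoint
union in Set), |S + T| = |S| + |T|.
Total mappings = 10 + 16 = 26.

26


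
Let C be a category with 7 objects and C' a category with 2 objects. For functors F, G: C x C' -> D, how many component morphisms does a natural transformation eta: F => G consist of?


A natural transformation eta: F => G assigns one component morphism per
object of the domain category.
The domain is the product category C x C', so
|Ob(C x C')| = |Ob(C)| * |Ob(C')| = 7 * 2 = 14.
Therefore eta has 14 component morphisms.

14


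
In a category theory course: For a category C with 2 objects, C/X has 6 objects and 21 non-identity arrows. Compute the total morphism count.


In the slice category C/X, objects are morphisms to X.
Identity morphisms: 6 (one per object of C/X).
Non-identity morphisms: 21.
Total = 6 + 21 = 27

27


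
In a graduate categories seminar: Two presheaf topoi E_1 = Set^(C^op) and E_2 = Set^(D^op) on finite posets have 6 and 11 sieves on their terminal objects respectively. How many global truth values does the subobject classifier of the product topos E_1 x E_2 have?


In a product of presheaf topoi E_1 x E_2, the subobject classifier
is Omega = Omega_1 x Omega_2 (componentwise), so
|Omega(top)| = |Omega_1(top_1)| * |Omega_2(top_2)|.
= 6 * 11 = 66.

66


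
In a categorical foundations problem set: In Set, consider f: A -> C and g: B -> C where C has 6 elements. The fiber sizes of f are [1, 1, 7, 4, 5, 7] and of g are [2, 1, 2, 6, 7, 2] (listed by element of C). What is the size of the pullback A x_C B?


The pullback A x_C B consists of pairs (a, b) with f(a) = g(b).
For each element c in C, the fiber product has |f^-1(c)| * |g^-1(c)| elements.
Summing over C: 1 * 2 + 1 * 1 + 7 * 2 + 4 * 6 + 5 * 7 + 7 * 2
= 2 + 1 + 14 + 24 + 35 + 14 = 90

90


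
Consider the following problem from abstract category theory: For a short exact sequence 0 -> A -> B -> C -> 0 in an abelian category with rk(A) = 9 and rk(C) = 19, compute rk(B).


For a short exact sequence 0 -> A -> B -> C -> 0,
rank is additive: rank(B) = rank(A) + rank(C).
rank(B) = 9 + 19 = 28

28


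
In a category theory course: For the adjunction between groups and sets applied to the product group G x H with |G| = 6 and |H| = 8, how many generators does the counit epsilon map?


The counit epsilon_K: F(U(K)) -> K of the Free-Forgetful adjunction
maps |K| generators of F(U(K)) into K. For K = G x H (the product group),
|G x H| = |G| * |H|.
Total generators mapped = 6 * 8 = 48.

48


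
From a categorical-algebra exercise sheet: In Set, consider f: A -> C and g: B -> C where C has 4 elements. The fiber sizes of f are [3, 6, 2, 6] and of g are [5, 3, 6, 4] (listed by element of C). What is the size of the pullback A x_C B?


The pullback A x_C B consists of pairs (a, b) with f(a) = g(b).
For each element c in C, the fiber product has |f^-1(c)| * |g^-1(c)| elements.
Summing over C: 3 * 5 + 6 * 3 + 2 * 6 + 6 * 4
= 15 + 18 + 12 + 24 = 69

69


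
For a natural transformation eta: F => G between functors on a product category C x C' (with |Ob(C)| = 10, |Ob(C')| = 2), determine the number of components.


A natural transformation eta: F => G assigns one component morphism per
object of the domain category.
The domain is the product category C x C', so
|Ob(C x C')| = |Ob(C)| * |Ob(C')| = 10 * 2 = 20.
Therefore eta has 20 component morphisms.

20


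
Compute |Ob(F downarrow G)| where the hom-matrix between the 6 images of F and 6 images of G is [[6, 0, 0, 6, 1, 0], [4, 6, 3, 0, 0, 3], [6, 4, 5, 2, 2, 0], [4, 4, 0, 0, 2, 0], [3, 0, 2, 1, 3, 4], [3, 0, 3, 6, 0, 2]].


Objects of (F downarrow G) are triples (a, b, h: F(a)->G(b)).
The count equals the sum of all entries in the hom-matrix.
sum(row 0) = 13
sum(row 1) = 16
sum(row 2) = 19
sum(row 3) = 10
sum(row 4) = 13
sum(row 5) = 14
Grand total = 85

85


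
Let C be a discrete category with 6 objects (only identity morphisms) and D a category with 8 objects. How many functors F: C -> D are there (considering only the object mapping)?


A functor from a discrete category C to D is determined by
where each object maps. Each of the 6 objects of C can map
to any of the 8 objects of D independently.
Number of functors = 8^6 = 262144

262144


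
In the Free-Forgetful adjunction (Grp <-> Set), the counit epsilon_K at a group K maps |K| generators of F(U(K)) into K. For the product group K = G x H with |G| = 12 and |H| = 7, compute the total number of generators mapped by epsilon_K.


The counit epsilon_K: F(U(K)) -> K of the Free-Forgetful adjunction
maps |K| generators of F(U(K)) into K. For K = G x H (the product group),
|G x H| = |G| * |H|.
Total generators mapped = 12 * 7 = 84.

84


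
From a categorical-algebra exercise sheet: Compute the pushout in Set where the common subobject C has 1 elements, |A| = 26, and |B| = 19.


The pushout A +_C B identifies the images of C in A and B.
|A +_C B| = |A| + |B| - |C| (for injections).
= 26 + 19 - 1 = 44

44


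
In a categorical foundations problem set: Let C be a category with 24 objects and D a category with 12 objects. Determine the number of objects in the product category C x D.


The product category C x D has objects that are pairs (c, d).
Number of pairs = |Ob(C)| * |Ob(D)| = 24 * 12 = 288

288


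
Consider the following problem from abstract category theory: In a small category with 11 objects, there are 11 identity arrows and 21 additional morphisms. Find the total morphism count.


Each object has an identity morphism, giving 11 identities.
Adding the 21 non-identity morphisms:
Total = 11 + 21 = 32

32


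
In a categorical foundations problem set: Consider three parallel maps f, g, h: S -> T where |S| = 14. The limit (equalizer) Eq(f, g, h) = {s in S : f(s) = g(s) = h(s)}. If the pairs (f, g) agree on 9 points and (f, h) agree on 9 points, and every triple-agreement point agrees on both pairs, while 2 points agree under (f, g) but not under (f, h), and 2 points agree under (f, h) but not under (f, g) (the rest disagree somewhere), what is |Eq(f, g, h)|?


Eq(f, g, h) is the triple-agreement set: points in S where all three
maps take the same value. Using inclusion-exclusion on the pairwise data:
Pair (f, g) agrees on 9 points; pair (f, h) on 9 points.
Points agreeing under (f, g) but not (f, h) = 2; under (f, h) but not (f, g) = 2.
Triple-agreement = agreement-in-(f, g) minus points that agree under (f, g) but not (f, h):
|Eq(f, g, h)| = 9 - 2 = 7
(cross-check via (f, h): 9 - 2 = 7.)

7


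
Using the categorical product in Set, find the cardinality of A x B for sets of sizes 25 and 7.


In Set, the product A x B is the Cartesian product.
By the universal property, |A x B| = |A| * |B|.
|A x B| = 25 * 7 = 175

175


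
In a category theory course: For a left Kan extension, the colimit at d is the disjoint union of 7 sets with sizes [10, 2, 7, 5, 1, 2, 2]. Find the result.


Pointwise, the left Kan extension (Lan_F H)(d) is the colimit, indexed
by the comma category (F downarrow d), of H composed with the
projection (F downarrow d) -> C. Here that colimit is given
as a coproduct (disjoint union) of sets, so its cardinality is the
sum of the sizes of the summands.
Coproduct of sets with sizes: 10 + 2 + 7 + 5 + 1 + 2 + 2
= 29

29


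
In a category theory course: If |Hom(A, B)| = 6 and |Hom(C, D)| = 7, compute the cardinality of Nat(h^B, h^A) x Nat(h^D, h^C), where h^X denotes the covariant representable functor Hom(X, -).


By the Yoneda lemma, Nat(h^B, h^A) is isomorphic to Hom(A, B),
so |Nat(h^B, h^A)| = |Hom(A, B)| and |Nat(h^D, h^C)| = |Hom(C, D)|.
|Hom(A, B)| = 6, |Hom(C, D)| = 7.
|Nat(h^B, h^A) x Nat(h^D, h^C)| = 6 * 7 = 42

42


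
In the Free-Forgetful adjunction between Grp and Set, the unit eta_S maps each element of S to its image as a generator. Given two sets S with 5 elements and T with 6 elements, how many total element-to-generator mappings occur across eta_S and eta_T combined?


The unit eta_X: X -> U(F(X)) of the Free-Forgetful adjunction
maps each element of X to a generator of F(X). For X = S + T (disjoint
union in Set), |S + T| = |S| + |T|.
Total mappings = 5 + 6 = 11.

11


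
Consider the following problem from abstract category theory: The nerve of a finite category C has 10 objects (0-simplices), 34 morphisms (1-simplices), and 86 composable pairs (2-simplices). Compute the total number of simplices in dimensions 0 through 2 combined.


The 2-skeleton of the nerve N(C) consists of simplices in dimensions 0, 1, 2:
  |N(C)_0| = 10 (objects)
  |N(C)_1| = 34 (morphisms)
  |N(C)_2| = 86 (composable pairs)
Total = 10 + 34 + 86 = 130

130


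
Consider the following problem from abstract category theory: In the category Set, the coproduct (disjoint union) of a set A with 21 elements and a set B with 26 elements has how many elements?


In Set, the coproduct A + B is the disjoint union.
|A + B| = |A| + |B| = 21 + 26 = 47

47


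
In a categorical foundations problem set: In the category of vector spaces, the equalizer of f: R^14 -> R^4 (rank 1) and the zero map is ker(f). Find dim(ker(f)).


The equalizer of f and the zero map is ker(f).
By the rank-nullity theorem: dim(ker(f)) = dim(domain) - rank(f).
dim(ker(f)) = 14 - 1 = 13

13


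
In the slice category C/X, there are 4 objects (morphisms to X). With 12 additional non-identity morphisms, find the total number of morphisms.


In the slice category C/X, objects are morphisms to X.
Identity morphisms: 4 (one per object of C/X).
Non-identity morphisms: 12.
Total = 4 + 12 = 16

16


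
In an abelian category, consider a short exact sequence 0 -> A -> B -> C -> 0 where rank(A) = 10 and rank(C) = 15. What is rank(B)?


For a short exact sequence 0 -> A -> B -> C -> 0,
rank is additive: rank(B) = rank(A) + rank(C).
rank(B) = 10 + 15 = 25

25


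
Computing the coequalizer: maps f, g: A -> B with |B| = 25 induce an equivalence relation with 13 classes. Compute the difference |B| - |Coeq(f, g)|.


The coequalizer Coeq(f, g) = B / ~ has one element per equivalence class.
|B| = 25, |Coeq(f, g)| = 13.
|B| - |Coeq(f, g)| = 25 - 13 = 12.

12


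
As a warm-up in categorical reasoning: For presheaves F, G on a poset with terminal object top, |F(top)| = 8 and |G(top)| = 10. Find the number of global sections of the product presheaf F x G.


Global sections of a presheaf on a poset with terminal top satisfy
Gamma(H) ~ H(top). Presheaves admit pointwise products, so
(F x G)(top) = F(top) x G(top) (Cartesian product).
|Gamma(F x G)| = |F(top)| * |G(top)| = 8 * 10 = 80.

80


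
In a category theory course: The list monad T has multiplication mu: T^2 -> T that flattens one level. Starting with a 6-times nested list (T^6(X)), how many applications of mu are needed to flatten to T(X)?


Each application of mu: T^2 -> T removes one layer of nesting.
Starting at depth 6 (i.e., T^6(X)), we need to reach T(X).
Number of mu applications = 6 - 1 = 5

5


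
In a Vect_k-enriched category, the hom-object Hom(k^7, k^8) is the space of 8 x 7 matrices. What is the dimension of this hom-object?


In Vect-enriched categories, Hom(k^n, k^m) is the space of m x n matrices.
dim(Hom(k^7, k^8)) = 8 * 7 = 56

56


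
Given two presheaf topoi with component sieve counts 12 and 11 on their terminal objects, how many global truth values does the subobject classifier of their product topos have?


In a product of presheaf topoi E_1 x E_2, the subobject classifier
is Omega = Omega_1 x Omega_2 (componentwise), so
|Omega(top)| = |Omega_1(top_1)| * |Omega_2(top_2)|.
= 12 * 11 = 132.

132


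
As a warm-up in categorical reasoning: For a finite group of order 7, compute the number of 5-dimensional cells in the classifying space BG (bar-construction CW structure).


In the bar-construction CW model of BG, the n-cells are indexed by
n-tuples [g_1|...|g_n] of non-identity elements of G (degenerate
simplices with some g_i = e do not contribute cells), so there are
(|G| - 1)^n n-cells.
For dim = 5 with |G| = 7:
cells = (7 - 1)^5 = 6^5 = 7776

7776


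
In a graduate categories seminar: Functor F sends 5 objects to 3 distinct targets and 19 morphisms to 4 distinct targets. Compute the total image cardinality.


The image of F consists of distinct objects and distinct morphisms.
|Im(F)| on objects = 3
|Im(F)| on morphisms = 4
Total image cardinality = 3 + 4 = 7

7


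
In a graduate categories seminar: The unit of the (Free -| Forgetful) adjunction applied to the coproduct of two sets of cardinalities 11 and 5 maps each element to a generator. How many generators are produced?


The unit eta_X: X -> U(F(X)) of the Free-Forgetful adjunction
maps each element of X to a generator of F(X). For X = S + T (disjoint
union in Set), |S + T| = |S| + |T|.
Total mappings = 11 + 5 = 16.

16


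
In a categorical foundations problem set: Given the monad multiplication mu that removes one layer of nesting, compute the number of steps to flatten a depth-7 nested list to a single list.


Each application of mu: T^2 -> T removes one layer of nesting.
Starting at depth 7 (i.e., T^7(X)), we need to reach T(X).
Number of mu applications = 7 - 1 = 6

6


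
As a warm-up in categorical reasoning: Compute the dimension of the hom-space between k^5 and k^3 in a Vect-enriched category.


In Vect-enriched categories, Hom(k^n, k^m) is the space of m x n matrices.
dim(Hom(k^5, k^3)) = 3 * 5 = 15

15


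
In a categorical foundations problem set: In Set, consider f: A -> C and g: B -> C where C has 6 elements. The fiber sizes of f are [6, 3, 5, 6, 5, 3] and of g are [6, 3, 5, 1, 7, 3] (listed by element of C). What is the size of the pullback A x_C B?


The pullback A x_C B consists of pairs (a, b) with f(a) = g(b).
For each element c in C, the fiber product has |f^-1(c)| * |g^-1(c)| elements.
Summing over C: 6 * 6 + 3 * 3 + 5 * 5 + 6 * 1 + 5 * 7 + 3 * 3
= 36 + 9 + 25 + 6 + 35 + 9 = 120

120


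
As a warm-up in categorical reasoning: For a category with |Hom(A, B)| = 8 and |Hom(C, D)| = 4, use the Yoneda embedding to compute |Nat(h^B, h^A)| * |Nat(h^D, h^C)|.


By the Yoneda lemma, Nat(h^B, h^A) is isomorphic to Hom(A, B),
so |Nat(h^B, h^A)| = |Hom(A, B)| and |Nat(h^D, h^C)| = |Hom(C, D)|.
|Hom(A, B)| = 8, |Hom(C, D)| = 4.
|Nat(h^B, h^A) x Nat(h^D, h^C)| = 8 * 4 = 32

32


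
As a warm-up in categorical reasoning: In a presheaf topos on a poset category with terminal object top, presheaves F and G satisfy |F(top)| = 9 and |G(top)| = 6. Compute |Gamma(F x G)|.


Global sections of a presheaf on a poset with terminal top satisfy
Gamma(H) ~ H(top). Presheaves admit pointwise products, so
(F x G)(top) = F(top) x G(top) (Cartesian product).
|Gamma(F x G)| = |F(top)| * |G(top)| = 9 * 6 = 54.

54


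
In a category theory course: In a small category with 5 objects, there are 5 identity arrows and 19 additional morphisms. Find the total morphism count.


Each object has an identity morphism, giving 5 identities.
Adding the 19 non-identity morphisms:
Total = 5 + 19 = 24

24


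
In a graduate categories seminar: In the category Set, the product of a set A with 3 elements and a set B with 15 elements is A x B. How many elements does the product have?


In Set, the product A x B is the Cartesian product.
By the universal property, |A x B| = |A| * |B|.
|A x B| = 3 * 15 = 45

45


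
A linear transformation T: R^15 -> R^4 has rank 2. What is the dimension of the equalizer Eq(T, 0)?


The equalizer of f and the zero map is ker(f).
By the rank-nullity theorem: dim(ker(f)) = dim(domain) - rank(f).
dim(ker(f)) = 15 - 2 = 13

13


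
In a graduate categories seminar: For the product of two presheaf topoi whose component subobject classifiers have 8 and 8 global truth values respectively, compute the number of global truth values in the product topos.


In a product of presheaf topoi E_1 x E_2, the subobject classifier
is Omega = Omega_1 x Omega_2 (componentwise), so
|Omega(top)| = |Omega_1(top_1)| * |Omega_2(top_2)|.
= 8 * 8 = 64.

64


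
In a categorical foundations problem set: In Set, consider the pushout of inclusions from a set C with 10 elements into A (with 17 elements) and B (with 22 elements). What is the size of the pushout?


The pushout A +_C B identifies the images of C in A and B.
|A +_C B| = |A| + |B| - |C| (for injections).
= 17 + 22 - 10 = 29

29


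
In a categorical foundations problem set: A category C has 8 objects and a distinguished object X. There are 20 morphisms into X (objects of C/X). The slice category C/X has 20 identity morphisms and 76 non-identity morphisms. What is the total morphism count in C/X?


In the slice category C/X, objects are morphisms to X.
Identity morphisms: 20 (one per object of C/X).
Non-identity morphisms: 76.
Total = 20 + 76 = 96

96
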